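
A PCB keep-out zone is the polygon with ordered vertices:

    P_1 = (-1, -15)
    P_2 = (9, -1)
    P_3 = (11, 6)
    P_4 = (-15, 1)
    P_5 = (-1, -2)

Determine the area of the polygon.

Apply the shoelace formula: 2A = Σ (x_i·y_{i+1} − x_{i+1}·y_i), indices taken mod 5.
Cross-terms: 136, 65, 101, 31, 13  ⇒  Σ = 346
Area = |Σ|/2 = 173.

173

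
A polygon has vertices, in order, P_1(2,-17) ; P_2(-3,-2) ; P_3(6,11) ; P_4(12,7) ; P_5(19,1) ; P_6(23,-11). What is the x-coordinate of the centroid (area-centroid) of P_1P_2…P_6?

Apply the shoelace (surveyor's) formula. First the cross-terms c_i = x_i·y_{i+1} − x_{i+1}·y_i:
  -55, -21, -90, -121, -232, -369  ⇒  2A = -888, A = -444.
Then Σ (x_i + x_{i+1})·c_i = -24348, so x̄ = -24348 / (6·(-444)) = 2029/222.

2029/222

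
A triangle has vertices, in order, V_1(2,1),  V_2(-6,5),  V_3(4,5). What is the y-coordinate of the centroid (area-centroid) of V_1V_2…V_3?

11/3

Apply the surveyor's formula. First the cross-terms c_i = x_i·y_{i+1} − x_{i+1}·y_i:
  16, -50, -6  ⇒  2A = -40, A = -20.
Then Σ (y_i + y_{i+1})·c_i = -440, so ȳ = -440 / (6·(-20)) = 11/3.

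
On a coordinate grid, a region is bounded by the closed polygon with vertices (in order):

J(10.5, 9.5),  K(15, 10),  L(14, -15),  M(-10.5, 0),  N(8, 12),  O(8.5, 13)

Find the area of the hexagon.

369.875

Σ = (-37.5) + (-365) + (-157.5) + (-126) + (2) + (-55.75) = -739.75
Area = |Σ|/2 = 369.875.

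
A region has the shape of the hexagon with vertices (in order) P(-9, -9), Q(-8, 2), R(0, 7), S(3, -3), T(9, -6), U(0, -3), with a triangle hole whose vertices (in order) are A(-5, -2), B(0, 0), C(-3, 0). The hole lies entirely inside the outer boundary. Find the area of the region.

103

Outer boundary:
Apply the surveyor's formula: 2A = Σ (x_i·y_{i+1} − x_{i+1}·y_i), indices taken mod 6.
Σ = (-90) + (-56) + (-21) + (9) + (-27) + (-27) = -212
Area = |Σ|/2 = 106.
Hole:
Apply Gauss's area formula: 2A = Σ (x_i·y_{i+1} − x_{i+1}·y_i), indices taken mod 3.
A→B: (-5)(0) − (0)(-2) = 0
B→C: (0)(0) − (-3)(0) = 0
C→A: (-3)(-2) − (-5)(0) = 6
Σ = 6
Area = |Σ|/2 = 3.
Net area = 106 − 3 = 103.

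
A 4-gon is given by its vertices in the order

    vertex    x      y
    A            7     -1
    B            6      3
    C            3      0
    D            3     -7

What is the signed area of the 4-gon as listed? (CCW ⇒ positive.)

A→B: (7)(3) − (6)(-1) = 27
B→C: (6)(0) − (3)(3) = -9
C→D: (3)(-7) − (3)(0) = -21
D→A: (3)(-1) − (7)(-7) = 46
Σ = 43
Signed area = Σ/2 = 21.5 (positive ⇒ counter-clockwise traversal).

21.5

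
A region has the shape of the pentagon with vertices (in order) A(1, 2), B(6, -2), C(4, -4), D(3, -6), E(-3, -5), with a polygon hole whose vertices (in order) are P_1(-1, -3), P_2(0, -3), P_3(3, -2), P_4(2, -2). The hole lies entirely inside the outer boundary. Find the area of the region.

Outer boundary:
A→B: (1)(-2) − (6)(2) = -14
B→C: (6)(-4) − (4)(-2) = -16
C→D: (4)(-6) − (3)(-4) = -12
D→E: (3)(-5) − (-3)(-6) = -33
E→A: (-3)(2) − (1)(-5) = -1
Σ = -76
Area = |Σ|/2 = 38.
Hole:
Σ = (3) + (9) + (-2) + (-8) = 2
Area = |Σ|/2 = 1.
Net area = 38 − 1 = 37.

37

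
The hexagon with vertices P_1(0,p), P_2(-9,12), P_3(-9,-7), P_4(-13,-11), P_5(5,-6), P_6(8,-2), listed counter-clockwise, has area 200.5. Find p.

The doubled signed area Σ (x_i y_{i+1} − x_{i+1} y_i) is linear in p.
With p=0 it equals 350; the coefficient of p is 17 (from the two edges through P_1).
So 17·p + 350 = 2·200.5 = 401 ⇒ p = 3.

3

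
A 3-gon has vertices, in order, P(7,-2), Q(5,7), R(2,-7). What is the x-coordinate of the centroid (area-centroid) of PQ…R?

14/3

Apply the shoelace (surveyor's) formula. First the cross-terms c_i = x_i·y_{i+1} − x_{i+1}·y_i:
  59, -49, 45  ⇒  2A = 55, A = 27.5.
Then Σ (x_i + x_{i+1})·c_i = 770, so x̄ = 770 / (6·27.5) = 14/3.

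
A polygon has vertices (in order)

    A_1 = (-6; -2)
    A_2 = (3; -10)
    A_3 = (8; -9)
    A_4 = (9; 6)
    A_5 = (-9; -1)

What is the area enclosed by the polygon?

Apply the surveyor's formula: 2A = Σ (x_i·y_{i+1} − x_{i+1}·y_i), indices taken mod 5.
Σ = (66) + (53) + (129) + (45) + (12) = 305
Area = |Σ|/2 = 152.5.

152.5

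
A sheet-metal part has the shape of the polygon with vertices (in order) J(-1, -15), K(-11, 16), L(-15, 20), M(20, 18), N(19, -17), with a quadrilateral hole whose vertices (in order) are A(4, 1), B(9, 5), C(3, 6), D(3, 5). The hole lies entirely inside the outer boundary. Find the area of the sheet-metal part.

Outer boundary:
Apply Gauss's area formula: 2A = Σ (x_i·y_{i+1} − x_{i+1}·y_i), indices taken mod 5.
J→K: (-1)(16) − (-11)(-15) = -181
K→L: (-11)(20) − (-15)(16) = 20
L→M: (-15)(18) − (20)(20) = -670
M→N: (20)(-17) − (19)(18) = -682
N→J: (19)(-15) − (-1)(-17) = -302
Σ = -1815
Area = |Σ|/2 = 907.5.
Hole:
Apply the surveyor's formula: 2A = Σ (x_i·y_{i+1} − x_{i+1}·y_i), indices taken mod 4.
Cross-terms: 11, 39, -3, -17  ⇒  Σ = 30
Area = |Σ|/2 = 15.
Net area = 907.5 − 15 = 892.5.

892.5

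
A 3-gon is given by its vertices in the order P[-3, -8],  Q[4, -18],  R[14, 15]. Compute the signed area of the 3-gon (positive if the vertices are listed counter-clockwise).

165.5

Apply the surveyor's formula: 2A = Σ (x_i·y_{i+1} − x_{i+1}·y_i), indices taken mod 3.
Cross-terms: 86, 312, -67  ⇒  Σ = 331
Signed area = Σ/2 = 165.5 (positive ⇒ counter-clockwise traversal).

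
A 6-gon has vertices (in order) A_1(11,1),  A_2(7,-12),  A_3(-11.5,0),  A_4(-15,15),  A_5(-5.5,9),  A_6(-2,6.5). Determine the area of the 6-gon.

Apply the shoelace formula: 2A = Σ (x_i·y_{i+1} − x_{i+1}·y_i), indices taken mod 6.
Cross-terms: -139, -138, -172.5, -52.5, -17.75, -73.5  ⇒  Σ = -593.25
Area = |Σ|/2 = 296.625.

296.625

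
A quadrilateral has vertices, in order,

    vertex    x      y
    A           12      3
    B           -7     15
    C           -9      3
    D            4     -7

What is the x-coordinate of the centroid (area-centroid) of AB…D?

1/3

Apply the shoelace formula. First the cross-terms c_i = x_i·y_{i+1} − x_{i+1}·y_i:
  201, 114, 51, 96  ⇒  2A = 462, A = 231.
Then Σ (x_i + x_{i+1})·c_i = 462, so x̄ = 462 / (6·231) = 1/3.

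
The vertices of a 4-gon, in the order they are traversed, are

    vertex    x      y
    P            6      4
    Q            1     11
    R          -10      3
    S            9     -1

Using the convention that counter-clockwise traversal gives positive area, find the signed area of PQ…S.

100

Apply the shoelace (surveyor's) formula: 2A = Σ (x_i·y_{i+1} − x_{i+1}·y_i), indices taken mod 4.
Cross-terms: 62, 113, -17, 42  ⇒  Σ = 200
Signed area = Σ/2 = 100 (positive ⇒ counter-clockwise traversal).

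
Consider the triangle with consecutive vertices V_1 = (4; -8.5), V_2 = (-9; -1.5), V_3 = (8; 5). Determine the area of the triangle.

Cross-terms: -82.5, -33, -88  ⇒  Σ = -203.5
Area = |Σ|/2 = 101.75.

101.75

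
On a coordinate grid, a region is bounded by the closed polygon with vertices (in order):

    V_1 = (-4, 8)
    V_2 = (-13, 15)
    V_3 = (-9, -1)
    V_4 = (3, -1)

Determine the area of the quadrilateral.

112

Σ = (44) + (148) + (12) + (20) = 224
Area = |Σ|/2 = 112.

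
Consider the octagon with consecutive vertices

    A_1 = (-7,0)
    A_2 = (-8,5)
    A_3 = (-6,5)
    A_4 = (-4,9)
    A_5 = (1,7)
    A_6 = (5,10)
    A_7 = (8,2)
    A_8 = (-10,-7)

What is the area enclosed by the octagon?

Apply the shoelace formula: 2A = Σ (x_i·y_{i+1} − x_{i+1}·y_i), indices taken mod 8.
Cross-terms: -35, -10, -34, -37, -25, -70, -36, -49  ⇒  Σ = -296
Area = |Σ|/2 = 148.

148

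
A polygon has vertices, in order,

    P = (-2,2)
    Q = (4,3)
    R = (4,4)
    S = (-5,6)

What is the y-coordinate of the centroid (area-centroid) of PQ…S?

Apply the surveyor's formula. First the cross-terms c_i = x_i·y_{i+1} − x_{i+1}·y_i:
  -14, 4, 44, 2  ⇒  2A = 36, A = 18.
Then Σ (y_i + y_{i+1})·c_i = 414, so ȳ = 414 / (6·18) = 23/6.

23/6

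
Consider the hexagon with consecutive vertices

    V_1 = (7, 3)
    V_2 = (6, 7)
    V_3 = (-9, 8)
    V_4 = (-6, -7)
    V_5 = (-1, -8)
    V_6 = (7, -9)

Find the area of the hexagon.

221.5

Σ = (31) + (111) + (111) + (41) + (65) + (84) = 443
Area = |Σ|/2 = 221.5.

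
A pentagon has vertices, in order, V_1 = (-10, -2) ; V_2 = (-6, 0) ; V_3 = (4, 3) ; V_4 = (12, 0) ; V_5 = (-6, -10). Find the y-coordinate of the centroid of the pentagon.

-353/137

Apply the shoelace formula. First the cross-terms c_i = x_i·y_{i+1} − x_{i+1}·y_i:
  -12, -18, -36, -120, -88  ⇒  2A = -274, A = -137.
Then Σ (y_i + y_{i+1})·c_i = 2118, so ȳ = 2118 / (6·(-137)) = -353/137.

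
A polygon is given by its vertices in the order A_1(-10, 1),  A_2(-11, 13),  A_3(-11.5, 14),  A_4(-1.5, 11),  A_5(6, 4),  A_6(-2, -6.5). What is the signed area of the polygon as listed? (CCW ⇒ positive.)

Cross-terms: -119, -4.5, -105.5, -72, -31, -67  ⇒  Σ = -399
Signed area = Σ/2 = -199.5 (negative ⇒ clockwise traversal).

-199.5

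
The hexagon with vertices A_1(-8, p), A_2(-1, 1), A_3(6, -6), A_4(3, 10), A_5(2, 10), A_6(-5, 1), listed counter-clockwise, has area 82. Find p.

-6

The doubled signed area Σ (x_i y_{i+1} − x_{i+1} y_i) is linear in p.
With p=0 it equals 140; the coefficient of p is -4 (from the two edges through A_1).
So -4·p + 140 = 2·82 = 164 ⇒ p = -6.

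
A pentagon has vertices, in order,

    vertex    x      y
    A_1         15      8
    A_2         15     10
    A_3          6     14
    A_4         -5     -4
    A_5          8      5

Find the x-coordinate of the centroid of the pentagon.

644/111

Apply Gauss's area formula. First the cross-terms c_i = x_i·y_{i+1} − x_{i+1}·y_i:
  30, 150, 46, 7, -11  ⇒  2A = 222, A = 111.
Then Σ (x_i + x_{i+1})·c_i = 3864, so x̄ = 3864 / (6·111) = 644/111.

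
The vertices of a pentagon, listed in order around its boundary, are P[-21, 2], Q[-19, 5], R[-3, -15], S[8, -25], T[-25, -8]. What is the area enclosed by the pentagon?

Apply Gauss's area formula: 2A = Σ (x_i·y_{i+1} − x_{i+1}·y_i), indices taken mod 5.
P→Q: (-21)(5) − (-19)(2) = -67
Q→R: (-19)(-15) − (-3)(5) = 300
R→S: (-3)(-25) − (8)(-15) = 195
S→T: (8)(-8) − (-25)(-25) = -689
T→P: (-25)(2) − (-21)(-8) = -218
Σ = -479
Area = |Σ|/2 = 239.5.

239.5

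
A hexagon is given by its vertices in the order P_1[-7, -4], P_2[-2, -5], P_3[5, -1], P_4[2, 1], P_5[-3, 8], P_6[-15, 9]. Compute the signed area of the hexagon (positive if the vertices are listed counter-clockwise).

P_1→P_2: (-7)(-5) − (-2)(-4) = 27
P_2→P_3: (-2)(-1) − (5)(-5) = 27
P_3→P_4: (5)(1) − (2)(-1) = 7
P_4→P_5: (2)(8) − (-3)(1) = 19
P_5→P_6: (-3)(9) − (-15)(8) = 93
P_6→P_1: (-15)(-4) − (-7)(9) = 123
Σ = 296
Signed area = Σ/2 = 148 (positive ⇒ counter-clockwise traversal).

148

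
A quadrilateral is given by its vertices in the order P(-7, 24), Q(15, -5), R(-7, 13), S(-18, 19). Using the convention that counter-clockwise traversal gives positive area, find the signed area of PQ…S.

-181.5

Apply the surveyor's formula: 2A = Σ (x_i·y_{i+1} − x_{i+1}·y_i), indices taken mod 4.
Cross-terms: -325, 160, 101, -299  ⇒  Σ = -363
Signed area = Σ/2 = -181.5 (negative ⇒ clockwise traversal).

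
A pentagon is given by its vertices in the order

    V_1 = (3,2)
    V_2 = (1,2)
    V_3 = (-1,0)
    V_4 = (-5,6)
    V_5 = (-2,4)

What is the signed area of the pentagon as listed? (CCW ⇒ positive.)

Apply the shoelace formula: 2A = Σ (x_i·y_{i+1} − x_{i+1}·y_i), indices taken mod 5.
Σ = (4) + (2) + (-6) + (-8) + (-16) = -24
Signed area = Σ/2 = -12 (negative ⇒ clockwise traversal).

-12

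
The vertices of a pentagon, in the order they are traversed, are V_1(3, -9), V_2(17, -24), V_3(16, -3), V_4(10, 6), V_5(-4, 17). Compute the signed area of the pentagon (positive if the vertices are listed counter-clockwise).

359.5

Σ = (81) + (333) + (126) + (194) + (-15) = 719
Signed area = Σ/2 = 359.5 (positive ⇒ counter-clockwise traversal).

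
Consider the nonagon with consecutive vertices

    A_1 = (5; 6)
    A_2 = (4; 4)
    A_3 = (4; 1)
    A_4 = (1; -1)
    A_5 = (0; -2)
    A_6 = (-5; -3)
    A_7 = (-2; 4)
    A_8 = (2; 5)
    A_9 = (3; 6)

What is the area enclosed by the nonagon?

Apply the shoelace formula: 2A = Σ (x_i·y_{i+1} − x_{i+1}·y_i), indices taken mod 9.
Cross-terms: -4, -12, -5, -2, -10, -26, -18, -3, -12  ⇒  Σ = -92
Area = |Σ|/2 = 46.

46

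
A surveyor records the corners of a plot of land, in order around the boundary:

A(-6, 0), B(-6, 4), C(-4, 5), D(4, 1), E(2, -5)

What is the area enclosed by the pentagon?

57

Apply the shoelace formula: 2A = Σ (x_i·y_{i+1} − x_{i+1}·y_i), indices taken mod 5.
A→B: (-6)(4) − (-6)(0) = -24
B→C: (-6)(5) − (-4)(4) = -14
C→D: (-4)(1) − (4)(5) = -24
D→E: (4)(-5) − (2)(1) = -22
E→A: (2)(0) − (-6)(-5) = -30
Σ = -114
Area = |Σ|/2 = 57.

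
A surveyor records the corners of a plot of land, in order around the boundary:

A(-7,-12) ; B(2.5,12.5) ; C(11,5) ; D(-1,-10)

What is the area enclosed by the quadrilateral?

Apply the shoelace formula: 2A = Σ (x_i·y_{i+1} − x_{i+1}·y_i), indices taken mod 4.
Σ = (-57.5) + (-125) + (-105) + (-58) = -345.5
Area = |Σ|/2 = 172.75.

172.75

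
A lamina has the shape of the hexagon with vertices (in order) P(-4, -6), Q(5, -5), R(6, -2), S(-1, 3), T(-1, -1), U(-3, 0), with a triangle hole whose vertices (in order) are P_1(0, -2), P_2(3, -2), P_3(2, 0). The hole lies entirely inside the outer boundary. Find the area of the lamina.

49.5

Outer boundary:
Apply Gauss's area formula: 2A = Σ (x_i·y_{i+1} − x_{i+1}·y_i), indices taken mod 6.
Σ = (50) + (20) + (16) + (4) + (-3) + (18) = 105
Area = |Σ|/2 = 52.5.
Hole:
Apply Gauss's area formula: 2A = Σ (x_i·y_{i+1} − x_{i+1}·y_i), indices taken mod 3.
Σ = (6) + (4) + (-4) = 6
Area = |Σ|/2 = 3.
Net area = 52.5 − 3 = 49.5.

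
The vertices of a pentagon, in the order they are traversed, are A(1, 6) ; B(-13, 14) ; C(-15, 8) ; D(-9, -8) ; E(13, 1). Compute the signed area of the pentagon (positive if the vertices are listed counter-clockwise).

Apply the shoelace formula: 2A = Σ (x_i·y_{i+1} − x_{i+1}·y_i), indices taken mod 5.
Σ = (92) + (106) + (192) + (95) + (77) = 562
Signed area = Σ/2 = 281 (positive ⇒ counter-clockwise traversal).

281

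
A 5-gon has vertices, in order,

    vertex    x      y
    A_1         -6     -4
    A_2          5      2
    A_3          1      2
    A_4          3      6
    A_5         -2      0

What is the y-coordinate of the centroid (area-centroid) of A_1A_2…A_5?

14/27

Apply the shoelace formula. First the cross-terms c_i = x_i·y_{i+1} − x_{i+1}·y_i:
  8, 8, 0, 12, 8  ⇒  2A = 36, A = 18.
Then Σ (y_i + y_{i+1})·c_i = 56, so ȳ = 56 / (6·18) = 14/27.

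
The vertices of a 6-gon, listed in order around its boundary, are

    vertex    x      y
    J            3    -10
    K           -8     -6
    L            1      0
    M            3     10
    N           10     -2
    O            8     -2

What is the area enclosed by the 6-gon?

Apply the surveyor's formula: 2A = Σ (x_i·y_{i+1} − x_{i+1}·y_i), indices taken mod 6.
Σ = (-98) + (6) + (10) + (-106) + (-4) + (-74) = -266
Area = |Σ|/2 = 133.

133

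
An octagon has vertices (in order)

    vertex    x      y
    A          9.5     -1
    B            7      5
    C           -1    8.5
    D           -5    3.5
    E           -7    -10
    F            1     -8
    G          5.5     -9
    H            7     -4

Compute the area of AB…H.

202.75

Σ = (54.5) + (64.5) + (39) + (74.5) + (66) + (35) + (41) + (31) = 405.5
Area = |Σ|/2 = 202.75.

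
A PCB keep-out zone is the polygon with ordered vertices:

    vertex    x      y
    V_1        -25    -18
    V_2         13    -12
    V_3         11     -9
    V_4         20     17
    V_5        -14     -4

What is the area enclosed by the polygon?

613

Apply Gauss's area formula: 2A = Σ (x_i·y_{i+1} − x_{i+1}·y_i), indices taken mod 5.
Σ = (534) + (15) + (367) + (158) + (152) = 1226
Area = |Σ|/2 = 613.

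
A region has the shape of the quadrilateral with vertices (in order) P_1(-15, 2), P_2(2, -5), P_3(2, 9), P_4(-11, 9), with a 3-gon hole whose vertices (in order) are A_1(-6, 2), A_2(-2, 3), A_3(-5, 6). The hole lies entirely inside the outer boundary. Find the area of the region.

Outer boundary:
Σ = (71) + (28) + (117) + (113) = 329
Area = |Σ|/2 = 164.5.
Hole:
Apply the shoelace (surveyor's) formula: 2A = Σ (x_i·y_{i+1} − x_{i+1}·y_i), indices taken mod 3.
Cross-terms: -14, 3, 26  ⇒  Σ = 15
Area = |Σ|/2 = 7.5.
Net area = 164.5 − 7.5 = 157.

157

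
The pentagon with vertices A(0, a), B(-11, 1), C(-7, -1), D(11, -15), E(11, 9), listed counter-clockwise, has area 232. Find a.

3

Write out the shoelace sum; only the two edges meeting at A involve a:
2·Area = [(11·a − 0·9) + (0·1 − (-11)·a)] + 398
       = 22·a + 398 = 464
⇒ a = 3.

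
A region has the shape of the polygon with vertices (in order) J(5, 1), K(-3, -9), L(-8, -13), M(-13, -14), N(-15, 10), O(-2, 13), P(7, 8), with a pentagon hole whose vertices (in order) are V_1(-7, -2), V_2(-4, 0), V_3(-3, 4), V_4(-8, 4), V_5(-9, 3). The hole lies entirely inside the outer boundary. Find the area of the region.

Outer boundary:
Σ = (-42) + (-33) + (-57) + (-340) + (-175) + (-107) + (-33) = -787
Area = |Σ|/2 = 393.5.
Hole:
Σ = (-8) + (-16) + (20) + (12) + (39) = 47
Area = |Σ|/2 = 23.5.
Net area = 393.5 − 23.5 = 370.

370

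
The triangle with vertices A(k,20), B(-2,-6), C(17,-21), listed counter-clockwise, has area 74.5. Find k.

Write out the shoelace sum; only the two edges meeting at A involve k:
2·Area = [(17·20 − k·(-21)) + (k·(-6) − (-2)·20)] + 144
       = 15·k + 524 = 149
⇒ k = -25.

-25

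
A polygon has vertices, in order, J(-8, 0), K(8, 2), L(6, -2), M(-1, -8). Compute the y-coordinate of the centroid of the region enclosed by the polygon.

Apply the shoelace (surveyor's) formula. First the cross-terms c_i = x_i·y_{i+1} − x_{i+1}·y_i:
  -16, -28, -50, -64  ⇒  2A = -158, A = -79.
Then Σ (y_i + y_{i+1})·c_i = 980, so ȳ = 980 / (6·(-79)) = -490/237.

-490/237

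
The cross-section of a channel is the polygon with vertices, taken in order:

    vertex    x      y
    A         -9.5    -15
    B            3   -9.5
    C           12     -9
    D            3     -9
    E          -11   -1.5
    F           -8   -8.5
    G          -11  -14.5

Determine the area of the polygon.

84.5

A→B: (-9.5)(-9.5) − (3)(-15) = 135.25
B→C: (3)(-9) − (12)(-9.5) = 87
C→D: (12)(-9) − (3)(-9) = -81
D→E: (3)(-1.5) − (-11)(-9) = -103.5
E→F: (-11)(-8.5) − (-8)(-1.5) = 81.5
F→G: (-8)(-14.5) − (-11)(-8.5) = 22.5
G→A: (-11)(-15) − (-9.5)(-14.5) = 27.25
Σ = 169
Area = |Σ|/2 = 84.5.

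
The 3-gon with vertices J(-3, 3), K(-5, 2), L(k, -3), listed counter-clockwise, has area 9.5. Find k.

4

Write out the shoelace sum; only the two edges meeting at L involve k:
2·Area = [((-5)·(-3) − k·2) + (k·3 − (-3)·(-3))] + 9
       = 1·k + 15 = 19
⇒ k = 4.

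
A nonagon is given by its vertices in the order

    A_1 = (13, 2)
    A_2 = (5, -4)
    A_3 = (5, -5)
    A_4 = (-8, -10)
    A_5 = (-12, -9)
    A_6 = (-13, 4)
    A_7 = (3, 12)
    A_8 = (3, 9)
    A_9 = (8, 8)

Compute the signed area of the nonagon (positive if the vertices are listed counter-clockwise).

-341.5

Cross-terms: -62, -5, -90, -48, -165, -168, -9, -48, -88  ⇒  Σ = -683
Signed area = Σ/2 = -341.5 (negative ⇒ clockwise traversal).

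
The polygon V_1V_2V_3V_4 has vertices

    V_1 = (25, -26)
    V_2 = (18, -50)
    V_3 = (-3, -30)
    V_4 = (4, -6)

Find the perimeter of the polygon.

108

|V_1V_2| = √((-7)² + (-24)²) = √625 = 25
|V_2V_3| = √((-21)² + (20)²) = √841 = 29
|V_3V_4| = √((7)² + (24)²) = √625 = 25
|V_4V_1| = √((21)² + (-20)²) = √841 = 29
Perimeter = 25 + 29 + 25 + 29 = 108.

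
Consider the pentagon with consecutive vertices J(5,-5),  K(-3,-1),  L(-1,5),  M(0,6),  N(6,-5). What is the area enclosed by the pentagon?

Apply the shoelace formula: 2A = Σ (x_i·y_{i+1} − x_{i+1}·y_i), indices taken mod 5.
Σ = (-20) + (-16) + (-6) + (-36) + (-5) = -83
Area = |Σ|/2 = 41.5.

41.5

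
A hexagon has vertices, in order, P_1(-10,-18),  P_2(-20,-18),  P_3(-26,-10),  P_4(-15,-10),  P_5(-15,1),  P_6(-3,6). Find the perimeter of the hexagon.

80

|P_1P_2| = √((-10)² + (0)²) = √100 = 10
|P_2P_3| = √((-6)² + (8)²) = √100 = 10
|P_3P_4| = √((11)² + (0)²) = √121 = 11
|P_4P_5| = √((0)² + (11)²) = √121 = 11
|P_5P_6| = √((12)² + (5)²) = √169 = 13
|P_6P_1| = √((-7)² + (-24)²) = √625 = 25
Perimeter = 10 + 10 + 11 + 11 + 13 + 25 = 80.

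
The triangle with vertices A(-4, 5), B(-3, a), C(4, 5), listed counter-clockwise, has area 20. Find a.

The doubled signed area Σ (x_i y_{i+1} − x_{i+1} y_i) is linear in a.
With a=0 it equals 40; the coefficient of a is -8 (from the two edges through B).
So -8·a + 40 = 2·20 = 40 ⇒ a = 0.

0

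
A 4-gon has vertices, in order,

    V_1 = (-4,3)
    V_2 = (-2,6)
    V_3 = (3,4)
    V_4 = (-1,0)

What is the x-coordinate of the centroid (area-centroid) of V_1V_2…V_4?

-35/43

Apply Gauss's area formula. First the cross-terms c_i = x_i·y_{i+1} − x_{i+1}·y_i:
  -18, -26, 4, -3  ⇒  2A = -43, A = -21.5.
Then Σ (x_i + x_{i+1})·c_i = 105, so x̄ = 105 / (6·(-21.5)) = -35/43.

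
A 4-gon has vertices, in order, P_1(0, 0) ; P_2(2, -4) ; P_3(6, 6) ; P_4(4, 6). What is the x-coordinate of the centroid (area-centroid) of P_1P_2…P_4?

Apply the surveyor's formula. First the cross-terms c_i = x_i·y_{i+1} − x_{i+1}·y_i:
  0, 36, 12, 0  ⇒  2A = 48, A = 24.
Then Σ (x_i + x_{i+1})·c_i = 408, so x̄ = 408 / (6·24) = 17/6.

17/6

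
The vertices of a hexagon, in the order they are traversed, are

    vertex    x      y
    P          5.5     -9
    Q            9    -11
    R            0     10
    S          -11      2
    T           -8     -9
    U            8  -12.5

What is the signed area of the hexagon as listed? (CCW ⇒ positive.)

Σ = (20.5) + (90) + (110) + (115) + (172) + (-3.25) = 504.25
Signed area = Σ/2 = 252.125 (positive ⇒ counter-clockwise traversal).

252.125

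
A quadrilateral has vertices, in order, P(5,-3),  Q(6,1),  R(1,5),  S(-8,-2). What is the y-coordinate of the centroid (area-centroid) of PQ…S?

Apply the shoelace formula. First the cross-terms c_i = x_i·y_{i+1} − x_{i+1}·y_i:
  23, 29, 38, 34  ⇒  2A = 124, A = 62.
Then Σ (y_i + y_{i+1})·c_i = 72, so ȳ = 72 / (6·62) = 6/31.

6/31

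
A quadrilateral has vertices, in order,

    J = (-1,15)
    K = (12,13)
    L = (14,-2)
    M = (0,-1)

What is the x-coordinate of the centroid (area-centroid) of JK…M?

Apply the shoelace formula. First the cross-terms c_i = x_i·y_{i+1} − x_{i+1}·y_i:
  -193, -206, -14, -1  ⇒  2A = -414, A = -207.
Then Σ (x_i + x_{i+1})·c_i = -7674, so x̄ = -7674 / (6·(-207)) = 1279/207.

1279/207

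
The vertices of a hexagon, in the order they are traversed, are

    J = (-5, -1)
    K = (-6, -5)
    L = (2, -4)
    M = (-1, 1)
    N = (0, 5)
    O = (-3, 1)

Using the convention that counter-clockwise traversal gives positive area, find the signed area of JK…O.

34.5

Apply the shoelace (surveyor's) formula: 2A = Σ (x_i·y_{i+1} − x_{i+1}·y_i), indices taken mod 6.
Σ = (19) + (34) + (-2) + (-5) + (15) + (8) = 69
Signed area = Σ/2 = 34.5 (positive ⇒ counter-clockwise traversal).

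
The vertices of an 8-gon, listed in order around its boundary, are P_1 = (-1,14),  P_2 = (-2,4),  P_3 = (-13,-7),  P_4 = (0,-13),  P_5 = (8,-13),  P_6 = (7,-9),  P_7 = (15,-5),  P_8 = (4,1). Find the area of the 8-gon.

Apply the surveyor's formula: 2A = Σ (x_i·y_{i+1} − x_{i+1}·y_i), indices taken mod 8.
Σ = (24) + (66) + (169) + (104) + (19) + (100) + (35) + (57) = 574
Area = |Σ|/2 = 287.

287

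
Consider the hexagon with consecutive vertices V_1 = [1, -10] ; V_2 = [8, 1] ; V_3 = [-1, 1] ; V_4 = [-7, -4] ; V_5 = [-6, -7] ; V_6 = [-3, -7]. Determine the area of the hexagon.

Apply the shoelace (surveyor's) formula: 2A = Σ (x_i·y_{i+1} − x_{i+1}·y_i), indices taken mod 6.
V_1→V_2: (1)(1) − (8)(-10) = 81
V_2→V_3: (8)(1) − (-1)(1) = 9
V_3→V_4: (-1)(-4) − (-7)(1) = 11
V_4→V_5: (-7)(-7) − (-6)(-4) = 25
V_5→V_6: (-6)(-7) − (-3)(-7) = 21
V_6→V_1: (-3)(-10) − (1)(-7) = 37
Σ = 184
Area = |Σ|/2 = 92.

92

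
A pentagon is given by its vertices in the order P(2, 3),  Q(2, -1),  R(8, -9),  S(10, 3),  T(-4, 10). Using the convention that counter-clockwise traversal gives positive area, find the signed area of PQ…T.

Apply the shoelace formula: 2A = Σ (x_i·y_{i+1} − x_{i+1}·y_i), indices taken mod 5.
P→Q: (2)(-1) − (2)(3) = -8
Q→R: (2)(-9) − (8)(-1) = -10
R→S: (8)(3) − (10)(-9) = 114
S→T: (10)(10) − (-4)(3) = 112
T→P: (-4)(3) − (2)(10) = -32
Σ = 176
Signed area = Σ/2 = 88 (positive ⇒ counter-clockwise traversal).

88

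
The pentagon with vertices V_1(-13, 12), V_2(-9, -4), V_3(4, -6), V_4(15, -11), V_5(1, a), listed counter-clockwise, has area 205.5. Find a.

4

The doubled signed area Σ (x_i y_{i+1} − x_{i+1} y_i) is linear in a.
With a=0 it equals 299; the coefficient of a is 28 (from the two edges through V_5).
So 28·a + 299 = 2·205.5 = 411 ⇒ a = 4.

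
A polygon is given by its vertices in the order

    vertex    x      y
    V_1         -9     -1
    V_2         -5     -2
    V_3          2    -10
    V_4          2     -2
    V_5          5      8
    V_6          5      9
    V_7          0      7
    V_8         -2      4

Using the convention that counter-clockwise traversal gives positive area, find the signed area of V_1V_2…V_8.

100.5

Cross-terms: 13, 54, 16, 26, 5, 35, 14, 38  ⇒  Σ = 201
Signed area = Σ/2 = 100.5 (positive ⇒ counter-clockwise traversal).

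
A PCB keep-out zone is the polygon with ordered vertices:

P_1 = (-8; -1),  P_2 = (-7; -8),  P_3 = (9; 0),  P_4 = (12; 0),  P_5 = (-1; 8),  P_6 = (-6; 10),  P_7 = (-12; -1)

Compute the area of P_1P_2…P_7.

Σ = (57) + (72) + (0) + (96) + (38) + (126) + (4) = 393
Area = |Σ|/2 = 196.5.

196.5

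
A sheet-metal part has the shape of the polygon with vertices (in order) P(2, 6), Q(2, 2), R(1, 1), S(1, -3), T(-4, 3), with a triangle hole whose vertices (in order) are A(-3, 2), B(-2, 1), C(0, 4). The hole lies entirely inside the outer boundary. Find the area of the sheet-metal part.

23

Outer boundary:
Apply the surveyor's formula: 2A = Σ (x_i·y_{i+1} − x_{i+1}·y_i), indices taken mod 5.
Σ = (-8) + (0) + (-4) + (-9) + (-30) = -51
Area = |Σ|/2 = 25.5.
Hole:
Apply the shoelace (surveyor's) formula: 2A = Σ (x_i·y_{i+1} − x_{i+1}·y_i), indices taken mod 3.
Cross-terms: 1, -8, 12  ⇒  Σ = 5
Area = |Σ|/2 = 2.5.
Net area = 25.5 − 2.5 = 23.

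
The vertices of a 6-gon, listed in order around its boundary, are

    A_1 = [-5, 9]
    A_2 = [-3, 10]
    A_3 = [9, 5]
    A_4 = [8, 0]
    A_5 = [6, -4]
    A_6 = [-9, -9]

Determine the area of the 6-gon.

Apply the shoelace formula: 2A = Σ (x_i·y_{i+1} − x_{i+1}·y_i), indices taken mod 6.
Σ = (-23) + (-105) + (-40) + (-32) + (-90) + (-126) = -416
Area = |Σ|/2 = 208.

208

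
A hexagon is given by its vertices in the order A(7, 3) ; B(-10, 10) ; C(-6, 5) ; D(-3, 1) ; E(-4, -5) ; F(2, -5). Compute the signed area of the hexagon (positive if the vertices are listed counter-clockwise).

A→B: (7)(10) − (-10)(3) = 100
B→C: (-10)(5) − (-6)(10) = 10
C→D: (-6)(1) − (-3)(5) = 9
D→E: (-3)(-5) − (-4)(1) = 19
E→F: (-4)(-5) − (2)(-5) = 30
F→A: (2)(3) − (7)(-5) = 41
Σ = 209
Signed area = Σ/2 = 104.5 (positive ⇒ counter-clockwise traversal).

104.5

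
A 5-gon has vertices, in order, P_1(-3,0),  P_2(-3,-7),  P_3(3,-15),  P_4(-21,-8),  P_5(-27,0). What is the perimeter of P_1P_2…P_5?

76

|P_1P_2| = √((0)² + (-7)²) = √49 = 7
|P_2P_3| = √((6)² + (-8)²) = √100 = 10
|P_3P_4| = √((-24)² + (7)²) = √625 = 25
|P_4P_5| = √((-6)² + (8)²) = √100 = 10
|P_5P_1| = √((24)² + (0)²) = √576 = 24
Perimeter = 7 + 10 + 25 + 10 + 24 = 76.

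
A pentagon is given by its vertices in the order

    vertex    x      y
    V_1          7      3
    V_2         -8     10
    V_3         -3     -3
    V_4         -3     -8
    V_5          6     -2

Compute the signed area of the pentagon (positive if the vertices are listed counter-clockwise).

V_1→V_2: (7)(10) − (-8)(3) = 94
V_2→V_3: (-8)(-3) − (-3)(10) = 54
V_3→V_4: (-3)(-8) − (-3)(-3) = 15
V_4→V_5: (-3)(-2) − (6)(-8) = 54
V_5→V_1: (6)(3) − (7)(-2) = 32
Σ = 249
Signed area = Σ/2 = 124.5 (positive ⇒ counter-clockwise traversal).

124.5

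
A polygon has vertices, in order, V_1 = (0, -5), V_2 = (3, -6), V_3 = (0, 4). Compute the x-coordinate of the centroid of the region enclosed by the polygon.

Apply the shoelace (surveyor's) formula. First the cross-terms c_i = x_i·y_{i+1} − x_{i+1}·y_i:
  15, 12, 0  ⇒  2A = 27, A = 13.5.
Then Σ (x_i + x_{i+1})·c_i = 81, so x̄ = 81 / (6·13.5) = 1.

1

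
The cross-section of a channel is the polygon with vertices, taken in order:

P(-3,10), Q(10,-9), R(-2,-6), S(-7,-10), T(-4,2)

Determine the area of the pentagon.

Apply Gauss's area formula: 2A = Σ (x_i·y_{i+1} − x_{i+1}·y_i), indices taken mod 5.
P→Q: (-3)(-9) − (10)(10) = -73
Q→R: (10)(-6) − (-2)(-9) = -78
R→S: (-2)(-10) − (-7)(-6) = -22
S→T: (-7)(2) − (-4)(-10) = -54
T→P: (-4)(10) − (-3)(2) = -34
Σ = -261
Area = |Σ|/2 = 130.5.

130.5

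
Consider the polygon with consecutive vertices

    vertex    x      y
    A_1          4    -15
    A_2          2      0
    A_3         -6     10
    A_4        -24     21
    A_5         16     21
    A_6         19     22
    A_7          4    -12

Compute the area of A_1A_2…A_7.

Apply the shoelace (surveyor's) formula: 2A = Σ (x_i·y_{i+1} − x_{i+1}·y_i), indices taken mod 7.
Σ = (30) + (20) + (114) + (-840) + (-47) + (-316) + (-12) = -1051
Area = |Σ|/2 = 525.5.

525.5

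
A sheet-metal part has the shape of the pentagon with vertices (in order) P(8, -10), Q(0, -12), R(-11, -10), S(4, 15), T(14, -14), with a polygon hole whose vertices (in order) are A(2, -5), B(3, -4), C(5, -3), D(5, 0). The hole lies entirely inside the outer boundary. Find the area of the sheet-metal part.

Outer boundary:
Apply Gauss's area formula: 2A = Σ (x_i·y_{i+1} − x_{i+1}·y_i), indices taken mod 5.
Σ = (-96) + (-132) + (-125) + (-266) + (-28) = -647
Area = |Σ|/2 = 323.5.
Hole:
Apply the shoelace formula: 2A = Σ (x_i·y_{i+1} − x_{i+1}·y_i), indices taken mod 4.
Σ = (7) + (11) + (15) + (-25) = 8
Area = |Σ|/2 = 4.
Net area = 323.5 − 4 = 319.5.

319.5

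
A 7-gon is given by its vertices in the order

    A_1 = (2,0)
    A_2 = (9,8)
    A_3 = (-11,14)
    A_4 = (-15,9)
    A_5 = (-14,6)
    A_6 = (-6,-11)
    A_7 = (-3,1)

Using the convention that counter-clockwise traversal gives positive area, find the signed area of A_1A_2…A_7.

Apply the shoelace (surveyor's) formula: 2A = Σ (x_i·y_{i+1} − x_{i+1}·y_i), indices taken mod 7.
Σ = (16) + (214) + (111) + (36) + (190) + (-39) + (-2) = 526
Signed area = Σ/2 = 263 (positive ⇒ counter-clockwise traversal).

263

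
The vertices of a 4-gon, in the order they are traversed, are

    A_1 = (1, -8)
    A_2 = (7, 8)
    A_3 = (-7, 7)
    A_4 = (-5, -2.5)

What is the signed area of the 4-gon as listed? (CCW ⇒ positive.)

Apply the shoelace (surveyor's) formula: 2A = Σ (x_i·y_{i+1} − x_{i+1}·y_i), indices taken mod 4.
A_1→A_2: (1)(8) − (7)(-8) = 64
A_2→A_3: (7)(7) − (-7)(8) = 105
A_3→A_4: (-7)(-2.5) − (-5)(7) = 52.5
A_4→A_1: (-5)(-8) − (1)(-2.5) = 42.5
Σ = 264
Signed area = Σ/2 = 132 (positive ⇒ counter-clockwise traversal).

132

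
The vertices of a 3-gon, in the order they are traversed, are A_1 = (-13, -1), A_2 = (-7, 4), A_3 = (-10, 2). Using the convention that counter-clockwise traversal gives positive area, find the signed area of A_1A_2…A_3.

1.5

Apply Gauss's area formula: 2A = Σ (x_i·y_{i+1} − x_{i+1}·y_i), indices taken mod 3.
Σ = (-59) + (26) + (36) = 3
Signed area = Σ/2 = 1.5 (positive ⇒ counter-clockwise traversal).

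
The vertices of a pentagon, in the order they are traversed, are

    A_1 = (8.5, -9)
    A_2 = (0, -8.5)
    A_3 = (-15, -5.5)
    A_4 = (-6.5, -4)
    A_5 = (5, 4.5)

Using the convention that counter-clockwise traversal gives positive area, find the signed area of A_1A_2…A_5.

Σ = (-72.25) + (-127.5) + (24.25) + (-9.25) + (-83.25) = -268
Signed area = Σ/2 = -134 (negative ⇒ clockwise traversal).

-134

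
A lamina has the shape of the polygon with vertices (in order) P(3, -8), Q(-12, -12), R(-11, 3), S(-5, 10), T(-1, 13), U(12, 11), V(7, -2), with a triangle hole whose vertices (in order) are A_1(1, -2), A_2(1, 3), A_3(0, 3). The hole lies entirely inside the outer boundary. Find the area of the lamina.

381.5

Outer boundary:
Apply the surveyor's formula: 2A = Σ (x_i·y_{i+1} − x_{i+1}·y_i), indices taken mod 7.
Cross-terms: -132, -168, -95, -55, -167, -101, -50  ⇒  Σ = -768
Area = |Σ|/2 = 384.
Hole:
Cross-terms: 5, 3, -3  ⇒  Σ = 5
Area = |Σ|/2 = 2.5.
Net area = 384 − 2.5 = 381.5.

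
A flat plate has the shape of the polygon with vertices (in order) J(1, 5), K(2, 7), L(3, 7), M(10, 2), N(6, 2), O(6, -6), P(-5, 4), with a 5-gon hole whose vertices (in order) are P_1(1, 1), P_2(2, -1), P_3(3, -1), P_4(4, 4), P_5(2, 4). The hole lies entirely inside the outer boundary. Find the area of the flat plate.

64.5

Outer boundary:
J→K: (1)(7) − (2)(5) = -3
K→L: (2)(7) − (3)(7) = -7
L→M: (3)(2) − (10)(7) = -64
M→N: (10)(2) − (6)(2) = 8
N→O: (6)(-6) − (6)(2) = -48
O→P: (6)(4) − (-5)(-6) = -6
P→J: (-5)(5) − (1)(4) = -29
Σ = -149
Area = |Σ|/2 = 74.5.
Hole:
Apply the shoelace formula: 2A = Σ (x_i·y_{i+1} − x_{i+1}·y_i), indices taken mod 5.
Σ = (-3) + (1) + (16) + (8) + (-2) = 20
Area = |Σ|/2 = 10.
Net area = 74.5 − 10 = 64.5.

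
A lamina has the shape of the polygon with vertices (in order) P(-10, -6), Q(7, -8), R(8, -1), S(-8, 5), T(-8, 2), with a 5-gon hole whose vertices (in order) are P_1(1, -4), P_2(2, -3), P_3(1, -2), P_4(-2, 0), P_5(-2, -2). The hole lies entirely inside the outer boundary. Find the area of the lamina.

144.5

Outer boundary:
Apply the shoelace (surveyor's) formula: 2A = Σ (x_i·y_{i+1} − x_{i+1}·y_i), indices taken mod 5.
Σ = (122) + (57) + (32) + (24) + (68) = 303
Area = |Σ|/2 = 151.5.
Hole:
Σ = (5) + (-1) + (-4) + (4) + (10) = 14
Area = |Σ|/2 = 7.
Net area = 151.5 − 7 = 144.5.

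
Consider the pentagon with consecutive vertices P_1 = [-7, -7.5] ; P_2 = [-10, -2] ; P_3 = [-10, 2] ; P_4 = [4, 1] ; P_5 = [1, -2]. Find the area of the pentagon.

74.75

Apply the surveyor's formula: 2A = Σ (x_i·y_{i+1} − x_{i+1}·y_i), indices taken mod 5.
P_1→P_2: (-7)(-2) − (-10)(-7.5) = -61
P_2→P_3: (-10)(2) − (-10)(-2) = -40
P_3→P_4: (-10)(1) − (4)(2) = -18
P_4→P_5: (4)(-2) − (1)(1) = -9
P_5→P_1: (1)(-7.5) − (-7)(-2) = -21.5
Σ = -149.5
Area = |Σ|/2 = 74.75.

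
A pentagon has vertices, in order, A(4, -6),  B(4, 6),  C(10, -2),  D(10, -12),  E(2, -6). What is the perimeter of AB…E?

44

|AB| = √((0)² + (12)²) = √144 = 12
|BC| = √((6)² + (-8)²) = √100 = 10
|CD| = √((0)² + (-10)²) = √100 = 10
|DE| = √((-8)² + (6)²) = √100 = 10
|EA| = √((2)² + (0)²) = √4 = 2
Perimeter = 12 + 10 + 10 + 10 + 2 = 44.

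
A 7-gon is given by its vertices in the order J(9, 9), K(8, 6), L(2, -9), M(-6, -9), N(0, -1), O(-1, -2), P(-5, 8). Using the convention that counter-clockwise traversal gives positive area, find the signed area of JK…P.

Apply the shoelace formula: 2A = Σ (x_i·y_{i+1} − x_{i+1}·y_i), indices taken mod 7.
Σ = (-18) + (-84) + (-72) + (6) + (-1) + (-18) + (-117) = -304
Signed area = Σ/2 = -152 (negative ⇒ clockwise traversal).

-152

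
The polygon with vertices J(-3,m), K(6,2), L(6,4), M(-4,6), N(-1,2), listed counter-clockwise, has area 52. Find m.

-6

The doubled signed area Σ (x_i y_{i+1} − x_{i+1} y_i) is linear in m.
With m=0 it equals 62; the coefficient of m is -7 (from the two edges through J).
So -7·m + 62 = 2·52 = 104 ⇒ m = -6.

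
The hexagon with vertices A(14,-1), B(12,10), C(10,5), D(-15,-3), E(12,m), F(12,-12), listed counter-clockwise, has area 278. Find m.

-13

Write out the shoelace sum; only the two edges meeting at E involve m:
2·Area = [((-15)·m − 12·(-3)) + (12·(-12) − 12·m)] + 313
       = -27·m + 205 = 556
⇒ m = -13.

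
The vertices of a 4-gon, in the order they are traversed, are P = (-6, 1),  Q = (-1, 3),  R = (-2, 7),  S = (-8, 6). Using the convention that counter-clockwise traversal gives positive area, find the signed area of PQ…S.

Σ = (-17) + (-1) + (44) + (28) = 54
Signed area = Σ/2 = 27 (positive ⇒ counter-clockwise traversal).

27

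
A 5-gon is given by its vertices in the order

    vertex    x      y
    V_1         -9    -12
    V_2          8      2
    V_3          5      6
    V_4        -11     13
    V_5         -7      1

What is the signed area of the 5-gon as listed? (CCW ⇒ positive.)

Apply the shoelace (surveyor's) formula: 2A = Σ (x_i·y_{i+1} − x_{i+1}·y_i), indices taken mod 5.
V_1→V_2: (-9)(2) − (8)(-12) = 78
V_2→V_3: (8)(6) − (5)(2) = 38
V_3→V_4: (5)(13) − (-11)(6) = 131
V_4→V_5: (-11)(1) − (-7)(13) = 80
V_5→V_1: (-7)(-12) − (-9)(1) = 93
Σ = 420
Signed area = Σ/2 = 210 (positive ⇒ counter-clockwise traversal).

210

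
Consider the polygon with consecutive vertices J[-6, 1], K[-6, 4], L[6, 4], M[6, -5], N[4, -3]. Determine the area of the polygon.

Cross-terms: -18, -48, -54, 2, -14  ⇒  Σ = -132
Area = |Σ|/2 = 66.

66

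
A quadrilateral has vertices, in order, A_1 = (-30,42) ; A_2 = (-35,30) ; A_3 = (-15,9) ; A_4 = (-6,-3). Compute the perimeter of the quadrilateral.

108

|A_1A_2| = √((-5)² + (-12)²) = √169 = 13
|A_2A_3| = √((20)² + (-21)²) = √841 = 29
|A_3A_4| = √((9)² + (-12)²) = √225 = 15
|A_4A_1| = √((-24)² + (45)²) = √2601 = 51
Perimeter = 13 + 29 + 15 + 51 = 108.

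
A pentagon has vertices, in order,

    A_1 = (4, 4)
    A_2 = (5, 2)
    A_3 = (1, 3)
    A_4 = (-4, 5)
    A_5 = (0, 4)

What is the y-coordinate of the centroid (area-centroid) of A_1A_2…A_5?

Apply the shoelace (surveyor's) formula. First the cross-terms c_i = x_i·y_{i+1} − x_{i+1}·y_i:
  -12, 13, 17, -16, -16  ⇒  2A = -14, A = -7.
Then Σ (y_i + y_{i+1})·c_i = -143, so ȳ = -143 / (6·(-7)) = 143/42.

143/42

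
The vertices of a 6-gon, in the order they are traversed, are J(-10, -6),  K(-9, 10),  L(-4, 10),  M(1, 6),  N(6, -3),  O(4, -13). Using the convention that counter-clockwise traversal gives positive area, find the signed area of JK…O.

-248.5

J→K: (-10)(10) − (-9)(-6) = -154
K→L: (-9)(10) − (-4)(10) = -50
L→M: (-4)(6) − (1)(10) = -34
M→N: (1)(-3) − (6)(6) = -39
N→O: (6)(-13) − (4)(-3) = -66
O→J: (4)(-6) − (-10)(-13) = -154
Σ = -497
Signed area = Σ/2 = -248.5 (negative ⇒ clockwise traversal).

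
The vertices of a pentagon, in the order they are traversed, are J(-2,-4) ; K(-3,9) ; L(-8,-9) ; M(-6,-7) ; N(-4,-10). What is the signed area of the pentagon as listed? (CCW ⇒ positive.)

49.5

Σ = (-30) + (99) + (2) + (32) + (-4) = 99
Signed area = Σ/2 = 49.5 (positive ⇒ counter-clockwise traversal).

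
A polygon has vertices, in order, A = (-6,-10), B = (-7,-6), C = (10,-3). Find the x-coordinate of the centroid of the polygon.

-1

Apply Gauss's area formula. First the cross-terms c_i = x_i·y_{i+1} − x_{i+1}·y_i:
  -34, 81, -118  ⇒  2A = -71, A = -35.5.
Then Σ (x_i + x_{i+1})·c_i = 213, so x̄ = 213 / (6·(-35.5)) = -1.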